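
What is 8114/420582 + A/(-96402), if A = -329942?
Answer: 11629156006/3378745497 ≈ 3.4419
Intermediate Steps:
8114/420582 + A/(-96402) = 8114/420582 - 329942/(-96402) = 8114*(1/420582) - 329942*(-1/96402) = 4057/210291 + 164971/48201 = 11629156006/3378745497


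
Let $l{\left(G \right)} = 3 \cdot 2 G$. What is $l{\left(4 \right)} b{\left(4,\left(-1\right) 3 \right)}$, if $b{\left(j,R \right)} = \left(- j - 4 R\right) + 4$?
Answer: $288$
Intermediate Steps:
$b{\left(j,R \right)} = 4 - j - 4 R$
$l{\left(G \right)} = 6 G$
$l{\left(4 \right)} b{\left(4,\left(-1\right) 3 \right)} = 6 \cdot 4 \left(4 - 4 - 4 \left(\left(-1\right) 3\right)\right) = 24 \left(4 - 4 - -12\right) = 24 \left(4 - 4 + 12\right) = 24 \cdot 12 = 288$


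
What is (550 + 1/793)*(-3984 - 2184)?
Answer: -2690179368/793 ≈ -3.3924e+6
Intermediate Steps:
(550 + 1/793)*(-3984 - 2184) = (550 + 1/793)*(-6168) = (436151/793)*(-6168) = -2690179368/793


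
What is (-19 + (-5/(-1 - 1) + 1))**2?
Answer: 961/4 ≈ 240.25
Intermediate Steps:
(-19 + (-5/(-1 - 1) + 1))**2 = (-19 + (-5/(-2) + 1))**2 = (-19 + (-5*(-1/2) + 1))**2 = (-19 + (5/2 + 1))**2 = (-19 + 7/2)**2 = (-31/2)**2 = 961/4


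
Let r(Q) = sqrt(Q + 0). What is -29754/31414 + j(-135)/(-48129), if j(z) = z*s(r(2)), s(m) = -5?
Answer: -242205786/251987401 ≈ -0.96118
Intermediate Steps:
r(Q) = sqrt(Q)
j(z) = -5*z (j(z) = z*(-5) = -5*z)
-29754/31414 + j(-135)/(-48129) = -29754/31414 - 5*(-135)/(-48129) = -29754*1/31414 + 675*(-1/48129) = -14877/15707 - 225/16043 = -242205786/251987401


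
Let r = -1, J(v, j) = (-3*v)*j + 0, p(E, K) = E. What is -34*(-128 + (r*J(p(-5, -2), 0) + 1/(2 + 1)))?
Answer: 13022/3 ≈ 4340.7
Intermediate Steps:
J(v, j) = -3*j*v (J(v, j) = -3*j*v + 0 = -3*j*v)
-34*(-128 + (r*J(p(-5, -2), 0) + 1/(2 + 1))) = -34*(-128 + (-(-3)*0*(-5) + 1/(2 + 1))) = -34*(-128 + (-1*0 + 1/3)) = -34*(-128 + (0 + ⅓)) = -34*(-128 + ⅓) = -34*(-383/3) = 13022/3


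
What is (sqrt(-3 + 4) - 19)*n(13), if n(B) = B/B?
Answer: -18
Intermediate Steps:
n(B) = 1
(sqrt(-3 + 4) - 19)*n(13) = (sqrt(-3 + 4) - 19)*1 = (sqrt(1) - 19)*1 = (1 - 19)*1 = -18*1 = -18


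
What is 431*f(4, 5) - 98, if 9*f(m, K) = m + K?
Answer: 333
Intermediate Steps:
f(m, K) = K/9 + m/9 (f(m, K) = (m + K)/9 = (K + m)/9 = K/9 + m/9)
431*f(4, 5) - 98 = 431*((⅑)*5 + (⅑)*4) - 98 = 431*(5/9 + 4/9) - 98 = 431*1 - 98 = 431 - 98 = 333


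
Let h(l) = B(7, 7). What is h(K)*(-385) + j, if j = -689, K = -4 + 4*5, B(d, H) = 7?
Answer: -3384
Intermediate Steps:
K = 16 (K = -4 + 20 = 16)
h(l) = 7
h(K)*(-385) + j = 7*(-385) - 689 = -2695 - 689 = -3384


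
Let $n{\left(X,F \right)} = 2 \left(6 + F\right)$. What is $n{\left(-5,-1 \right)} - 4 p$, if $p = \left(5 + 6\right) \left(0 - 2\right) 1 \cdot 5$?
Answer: $450$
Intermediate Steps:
$n{\left(X,F \right)} = 12 + 2 F$
$p = -110$ ($p = 11 \left(-2\right) 1 \cdot 5 = \left(-22\right) 1 \cdot 5 = \left(-22\right) 5 = -110$)
$n{\left(-5,-1 \right)} - 4 p = \left(12 + 2 \left(-1\right)\right) - -440 = \left(12 - 2\right) + 440 = 10 + 440 = 450$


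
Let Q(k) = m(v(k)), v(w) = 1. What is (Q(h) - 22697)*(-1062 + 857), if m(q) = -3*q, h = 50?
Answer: 4653500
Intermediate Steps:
Q(k) = -3 (Q(k) = -3*1 = -3)
(Q(h) - 22697)*(-1062 + 857) = (-3 - 22697)*(-1062 + 857) = -22700*(-205) = 4653500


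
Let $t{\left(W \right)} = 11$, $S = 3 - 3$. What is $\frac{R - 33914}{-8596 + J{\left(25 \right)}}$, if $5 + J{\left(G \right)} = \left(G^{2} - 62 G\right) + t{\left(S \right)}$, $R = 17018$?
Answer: $\frac{1536}{865} \approx 1.7757$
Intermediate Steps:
$S = 0$
$J{\left(G \right)} = 6 + G^{2} - 62 G$ ($J{\left(G \right)} = -5 + \left(\left(G^{2} - 62 G\right) + 11\right) = -5 + \left(11 + G^{2} - 62 G\right) = 6 + G^{2} - 62 G$)
$\frac{R - 33914}{-8596 + J{\left(25 \right)}} = \frac{17018 - 33914}{-8596 + \left(6 + 25^{2} - 1550\right)} = - \frac{16896}{-8596 + \left(6 + 625 - 1550\right)} = - \frac{16896}{-8596 - 919} = - \frac{16896}{-9515} = \left(-16896\right) \left(- \frac{1}{9515}\right) = \frac{1536}{865}$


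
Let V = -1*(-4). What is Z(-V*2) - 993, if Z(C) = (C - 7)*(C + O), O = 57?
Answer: -1728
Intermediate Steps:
V = 4
Z(C) = (-7 + C)*(57 + C) (Z(C) = (C - 7)*(C + 57) = (-7 + C)*(57 + C))
Z(-V*2) - 993 = (-399 + (-1*4*2)**2 + 50*(-1*4*2)) - 993 = (-399 + (-4*2)**2 + 50*(-4*2)) - 993 = (-399 + (-8)**2 + 50*(-8)) - 993 = (-399 + 64 - 400) - 993 = -735 - 993 = -1728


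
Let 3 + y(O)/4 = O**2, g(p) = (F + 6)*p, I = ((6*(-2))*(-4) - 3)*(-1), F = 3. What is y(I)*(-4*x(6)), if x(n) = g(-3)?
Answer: 873504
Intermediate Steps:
I = -45 (I = (-12*(-4) - 3)*(-1) = (48 - 3)*(-1) = 45*(-1) = -45)
g(p) = 9*p (g(p) = (3 + 6)*p = 9*p)
x(n) = -27 (x(n) = 9*(-3) = -27)
y(O) = -12 + 4*O**2
y(I)*(-4*x(6)) = (-12 + 4*(-45)**2)*(-4*(-27)) = (-12 + 4*2025)*108 = (-12 + 8100)*108 = 8088*108 = 873504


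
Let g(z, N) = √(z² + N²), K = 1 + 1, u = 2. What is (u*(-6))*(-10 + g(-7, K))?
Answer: 120 - 12*√53 ≈ 32.639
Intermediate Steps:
K = 2
g(z, N) = √(N² + z²)
(u*(-6))*(-10 + g(-7, K)) = (2*(-6))*(-10 + √(2² + (-7)²)) = -12*(-10 + √(4 + 49)) = -12*(-10 + √53) = 120 - 12*√53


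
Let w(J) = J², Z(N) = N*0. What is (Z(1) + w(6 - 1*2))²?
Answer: 256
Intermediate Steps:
Z(N) = 0
(Z(1) + w(6 - 1*2))² = (0 + (6 - 1*2)²)² = (0 + (6 - 2)²)² = (0 + 4²)² = (0 + 16)² = 16² = 256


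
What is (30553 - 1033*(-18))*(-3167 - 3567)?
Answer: -330955898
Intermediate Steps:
(30553 - 1033*(-18))*(-3167 - 3567) = (30553 + 18594)*(-6734) = 49147*(-6734) = -330955898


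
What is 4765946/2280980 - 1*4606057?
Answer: -5253159564957/1140490 ≈ -4.6061e+6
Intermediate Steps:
4765946/2280980 - 1*4606057 = 4765946*(1/2280980) - 4606057 = 2382973/1140490 - 4606057 = -5253159564957/1140490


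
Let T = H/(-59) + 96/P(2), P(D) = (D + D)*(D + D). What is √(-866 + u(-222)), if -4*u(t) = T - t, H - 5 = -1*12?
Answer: I*√12852265/118 ≈ 30.381*I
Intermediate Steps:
P(D) = 4*D² (P(D) = (2*D)*(2*D) = 4*D²)
H = -7 (H = 5 - 1*12 = 5 - 12 = -7)
T = 361/59 (T = -7/(-59) + 96/((4*2²)) = -7*(-1/59) + 96/((4*4)) = 7/59 + 96/16 = 7/59 + 96*(1/16) = 7/59 + 6 = 361/59 ≈ 6.1186)
u(t) = -361/236 + t/4 (u(t) = -(361/59 - t)/4 = -361/236 + t/4)
√(-866 + u(-222)) = √(-866 + (-361/236 + (¼)*(-222))) = √(-866 + (-361/236 - 111/2)) = √(-866 - 13459/236) = √(-217835/236) = I*√12852265/118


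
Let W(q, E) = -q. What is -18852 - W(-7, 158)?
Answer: -18859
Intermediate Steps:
-18852 - W(-7, 158) = -18852 - (-1)*(-7) = -18852 - 1*7 = -18852 - 7 = -18859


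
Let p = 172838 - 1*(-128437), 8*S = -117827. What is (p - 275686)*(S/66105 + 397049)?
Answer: 5373057320496137/528840 ≈ 1.0160e+10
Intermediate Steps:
S = -117827/8 (S = (1/8)*(-117827) = -117827/8 ≈ -14728.)
p = 301275 (p = 172838 + 128437 = 301275)
(p - 275686)*(S/66105 + 397049) = (301275 - 275686)*(-117827/8/66105 + 397049) = 25589*(-117827/8*1/66105 + 397049) = 25589*(-117827/528840 + 397049) = 25589*(209975275333/528840) = 5373057320496137/528840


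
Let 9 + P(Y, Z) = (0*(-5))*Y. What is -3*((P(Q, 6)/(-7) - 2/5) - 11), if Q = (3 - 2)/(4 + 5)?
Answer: 1062/35 ≈ 30.343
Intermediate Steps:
Q = ⅑ (Q = 1/9 = 1*(⅑) = ⅑ ≈ 0.11111)
P(Y, Z) = -9 (P(Y, Z) = -9 + (0*(-5))*Y = -9 + 0*Y = -9 + 0 = -9)
-3*((P(Q, 6)/(-7) - 2/5) - 11) = -3*((-9/(-7) - 2/5) - 11) = -3*((-9*(-⅐) - 2*⅕) - 11) = -3*((9/7 - ⅖) - 11) = -3*(31/35 - 11) = -3*(-354/35) = 1062/35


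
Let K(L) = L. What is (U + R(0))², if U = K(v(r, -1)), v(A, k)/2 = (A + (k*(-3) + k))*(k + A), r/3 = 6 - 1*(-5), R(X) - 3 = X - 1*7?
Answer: 4999696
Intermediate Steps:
R(X) = -4 + X (R(X) = 3 + (X - 1*7) = 3 + (X - 7) = 3 + (-7 + X) = -4 + X)
r = 33 (r = 3*(6 - 1*(-5)) = 3*(6 + 5) = 3*11 = 33)
v(A, k) = 2*(A + k)*(A - 2*k) (v(A, k) = 2*((A + (k*(-3) + k))*(k + A)) = 2*((A + (-3*k + k))*(A + k)) = 2*((A - 2*k)*(A + k)) = 2*((A + k)*(A - 2*k)) = 2*(A + k)*(A - 2*k))
U = 2240 (U = -4*(-1)² + 2*33² - 2*33*(-1) = -4*1 + 2*1089 + 66 = -4 + 2178 + 66 = 2240)
(U + R(0))² = (2240 + (-4 + 0))² = (2240 - 4)² = 2236² = 4999696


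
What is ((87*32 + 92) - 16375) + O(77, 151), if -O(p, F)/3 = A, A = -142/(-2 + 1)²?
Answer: -13073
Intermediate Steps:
A = -142 (A = -142/((-1)²) = -142/1 = -142*1 = -142)
O(p, F) = 426 (O(p, F) = -3*(-142) = 426)
((87*32 + 92) - 16375) + O(77, 151) = ((87*32 + 92) - 16375) + 426 = ((2784 + 92) - 16375) + 426 = (2876 - 16375) + 426 = -13499 + 426 = -13073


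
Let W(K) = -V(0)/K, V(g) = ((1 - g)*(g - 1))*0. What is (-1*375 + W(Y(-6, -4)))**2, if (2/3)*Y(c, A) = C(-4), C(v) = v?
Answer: 140625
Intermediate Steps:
Y(c, A) = -6 (Y(c, A) = (3/2)*(-4) = -6)
V(g) = 0 (V(g) = ((1 - g)*(-1 + g))*0 = 0)
W(K) = 0 (W(K) = -0/K = -1*0 = 0)
(-1*375 + W(Y(-6, -4)))**2 = (-1*375 + 0)**2 = (-375 + 0)**2 = (-375)**2 = 140625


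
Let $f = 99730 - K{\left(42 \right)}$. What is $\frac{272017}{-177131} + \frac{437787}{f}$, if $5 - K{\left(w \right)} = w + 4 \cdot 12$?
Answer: $\frac{50394272242}{17680330765} \approx 2.8503$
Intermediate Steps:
$K{\left(w \right)} = -43 - w$ ($K{\left(w \right)} = 5 - \left(w + 4 \cdot 12\right) = 5 - \left(w + 48\right) = 5 - \left(48 + w\right) = -43 - w$)
$f = 99815$ ($f = 99730 - \left(-43 - 42\right) = 99730 - -85 = 99730 + 85 = 99815$)
$\frac{272017}{-177131} + \frac{437787}{f} = \frac{272017}{-177131} + \frac{437787}{99815} = 272017 \left(- \frac{1}{177131}\right) + 437787 \cdot \frac{1}{99815} = - \frac{272017}{177131} + \frac{437787}{99815} = \frac{50394272242}{17680330765}$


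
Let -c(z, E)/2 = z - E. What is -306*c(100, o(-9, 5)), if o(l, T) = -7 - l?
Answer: 59976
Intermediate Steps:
c(z, E) = -2*z + 2*E (c(z, E) = -2*(z - E) = -2*z + 2*E)
-306*c(100, o(-9, 5)) = -306*(-2*100 + 2*(-7 - 1*(-9))) = -306*(-200 + 2*(-7 + 9)) = -306*(-200 + 2*2) = -306*(-200 + 4) = -306*(-196) = 59976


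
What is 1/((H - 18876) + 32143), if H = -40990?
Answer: -1/27723 ≈ -3.6071e-5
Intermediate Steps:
1/((H - 18876) + 32143) = 1/((-40990 - 18876) + 32143) = 1/(-59866 + 32143) = 1/(-27723) = -1/27723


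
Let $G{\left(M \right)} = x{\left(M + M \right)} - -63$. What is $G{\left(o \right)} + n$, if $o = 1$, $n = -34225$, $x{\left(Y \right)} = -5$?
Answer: $-34167$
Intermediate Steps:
$G{\left(M \right)} = 58$ ($G{\left(M \right)} = -5 - -63 = -5 + 63 = 58$)
$G{\left(o \right)} + n = 58 - 34225 = -34167$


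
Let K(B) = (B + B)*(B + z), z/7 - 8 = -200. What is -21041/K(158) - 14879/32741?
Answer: -4887388723/12270541016 ≈ -0.39830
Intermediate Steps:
z = -1344 (z = 56 + 7*(-200) = 56 - 1400 = -1344)
K(B) = 2*B*(-1344 + B) (K(B) = (B + B)*(B - 1344) = (2*B)*(-1344 + B) = 2*B*(-1344 + B))
-21041/K(158) - 14879/32741 = -21041*1/(316*(-1344 + 158)) - 14879/32741 = -21041/(2*158*(-1186)) - 14879*1/32741 = -21041/(-374776) - 14879/32741 = -21041*(-1/374776) - 14879/32741 = 21041/374776 - 14879/32741 = -4887388723/12270541016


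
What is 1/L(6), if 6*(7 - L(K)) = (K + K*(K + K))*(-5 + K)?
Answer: -⅙ ≈ -0.16667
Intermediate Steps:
L(K) = 7 - (-5 + K)*(K + 2*K²)/6 (L(K) = 7 - (K + K*(K + K))*(-5 + K)/6 = 7 - (K + K*(2*K))*(-5 + K)/6 = 7 - (K + 2*K²)*(-5 + K)/6 = 7 - (-5 + K)*(K + 2*K²)/6)
1/L(6) = 1/(7 - ⅓*6³ + (3/2)*6² + (⅚)*6) = 1/(7 - ⅓*216 + (3/2)*36 + 5) = 1/(7 - 72 + 54 + 5) = 1/(-6) = -⅙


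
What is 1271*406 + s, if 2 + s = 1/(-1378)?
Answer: 711081071/1378 ≈ 5.1602e+5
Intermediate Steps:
s = -2757/1378 (s = -2 + 1/(-1378) = -2 - 1/1378 = -2757/1378 ≈ -2.0007)
1271*406 + s = 1271*406 - 2757/1378 = 516026 - 2757/1378 = 711081071/1378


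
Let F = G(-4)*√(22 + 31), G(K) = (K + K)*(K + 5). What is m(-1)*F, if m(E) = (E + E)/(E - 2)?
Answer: -16*√53/3 ≈ -38.827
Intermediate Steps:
m(E) = 2*E/(-2 + E) (m(E) = (2*E)/(-2 + E) = 2*E/(-2 + E))
G(K) = 2*K*(5 + K) (G(K) = (2*K)*(5 + K) = 2*K*(5 + K))
F = -8*√53 (F = (2*(-4)*(5 - 4))*√(22 + 31) = (2*(-4)*1)*√53 = -8*√53 ≈ -58.241)
m(-1)*F = (2*(-1)/(-2 - 1))*(-8*√53) = (2*(-1)/(-3))*(-8*√53) = (2*(-1)*(-⅓))*(-8*√53) = 2*(-8*√53)/3 = -16*√53/3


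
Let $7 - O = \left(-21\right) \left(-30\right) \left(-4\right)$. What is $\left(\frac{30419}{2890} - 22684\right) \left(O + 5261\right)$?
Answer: $- \frac{255159571854}{1445} \approx -1.7658 \cdot 10^{8}$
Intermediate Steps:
$O = 2527$ ($O = 7 - \left(-21\right) \left(-30\right) \left(-4\right) = 7 - 630 \left(-4\right) = 7 - -2520 = 7 + 2520 = 2527$)
$\left(\frac{30419}{2890} - 22684\right) \left(O + 5261\right) = \left(\frac{30419}{2890} - 22684\right) \left(2527 + 5261\right) = \left(30419 \cdot \frac{1}{2890} - 22684\right) 7788 = \left(\frac{30419}{2890} - 22684\right) 7788 = \left(- \frac{65526341}{2890}\right) 7788 = - \frac{255159571854}{1445}$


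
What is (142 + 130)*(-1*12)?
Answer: -3264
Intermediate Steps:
(142 + 130)*(-1*12) = 272*(-12) = -3264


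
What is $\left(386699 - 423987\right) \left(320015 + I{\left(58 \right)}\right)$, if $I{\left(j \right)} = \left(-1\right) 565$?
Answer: $-11911651600$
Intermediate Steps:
$I{\left(j \right)} = -565$
$\left(386699 - 423987\right) \left(320015 + I{\left(58 \right)}\right) = \left(386699 - 423987\right) \left(320015 - 565\right) = \left(-37288\right) 319450 = -11911651600$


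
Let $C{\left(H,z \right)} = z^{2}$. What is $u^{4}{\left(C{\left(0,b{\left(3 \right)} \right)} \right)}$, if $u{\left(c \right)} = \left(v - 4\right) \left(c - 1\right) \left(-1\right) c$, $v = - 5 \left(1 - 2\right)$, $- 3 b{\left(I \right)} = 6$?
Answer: $20736$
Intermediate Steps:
$b{\left(I \right)} = -2$ ($b{\left(I \right)} = \left(- \frac{1}{3}\right) 6 = -2$)
$v = 5$ ($v = \left(-5\right) \left(-1\right) = 5$)
$u{\left(c \right)} = c \left(1 - c\right)$ ($u{\left(c \right)} = \left(5 - 4\right) \left(c - 1\right) \left(-1\right) c = 1 \left(-1 + c\right) \left(-1\right) c = \left(-1 + c\right) \left(-1\right) c = \left(1 - c\right) c = c \left(1 - c\right)$)
$u^{4}{\left(C{\left(0,b{\left(3 \right)} \right)} \right)} = \left(\left(-2\right)^{2} \left(1 - \left(-2\right)^{2}\right)\right)^{4} = \left(4 \left(1 - 4\right)\right)^{4} = \left(4 \left(-3\right)\right)^{4} = \left(-12\right)^{4} = 20736$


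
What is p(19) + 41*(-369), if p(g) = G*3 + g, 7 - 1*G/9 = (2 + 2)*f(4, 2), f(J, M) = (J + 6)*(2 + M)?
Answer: -19241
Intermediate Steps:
f(J, M) = (2 + M)*(6 + J) (f(J, M) = (6 + J)*(2 + M) = (2 + M)*(6 + J))
G = -1377 (G = 63 - 9*(2 + 2)*(12 + 2*4 + 6*2 + 4*2) = 63 - 36*(12 + 8 + 12 + 8) = 63 - 36*40 = 63 - 9*160 = 63 - 1440 = -1377)
p(g) = -4131 + g (p(g) = -1377*3 + g = -4131 + g)
p(19) + 41*(-369) = (-4131 + 19) + 41*(-369) = -4112 - 15129 = -19241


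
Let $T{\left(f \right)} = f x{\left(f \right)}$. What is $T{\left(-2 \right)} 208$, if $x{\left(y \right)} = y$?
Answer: $832$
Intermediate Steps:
$T{\left(f \right)} = f^{2}$ ($T{\left(f \right)} = f f = f^{2}$)
$T{\left(-2 \right)} 208 = \left(-2\right)^{2} \cdot 208 = 4 \cdot 208 = 832$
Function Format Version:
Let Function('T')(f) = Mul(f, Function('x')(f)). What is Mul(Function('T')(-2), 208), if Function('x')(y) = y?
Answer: 832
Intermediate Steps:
Function('T')(f) = Pow(f, 2) (Function('T')(f) = Mul(f, f) = Pow(f, 2))
Mul(Function('T')(-2), 208) = Mul(Pow(-2, 2), 208) = Mul(4, 208) = 832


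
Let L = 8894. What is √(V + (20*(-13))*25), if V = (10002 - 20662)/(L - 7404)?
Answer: I*√144465334/149 ≈ 80.667*I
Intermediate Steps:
V = -1066/149 (V = (10002 - 20662)/(8894 - 7404) = -10660/1490 = -10660*1/1490 = -1066/149 ≈ -7.1544)
√(V + (20*(-13))*25) = √(-1066/149 + (20*(-13))*25) = √(-1066/149 - 260*25) = √(-1066/149 - 6500) = √(-969566/149) = I*√144465334/149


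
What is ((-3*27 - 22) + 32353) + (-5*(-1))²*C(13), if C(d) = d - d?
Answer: 32250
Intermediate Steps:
C(d) = 0
((-3*27 - 22) + 32353) + (-5*(-1))²*C(13) = ((-3*27 - 22) + 32353) + (-5*(-1))²*0 = ((-81 - 22) + 32353) + 5²*0 = (-103 + 32353) + 25*0 = 32250 + 0 = 32250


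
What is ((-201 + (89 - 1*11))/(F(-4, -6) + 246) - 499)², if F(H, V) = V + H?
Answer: 13897344769/55696 ≈ 2.4952e+5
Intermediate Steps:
F(H, V) = H + V
((-201 + (89 - 1*11))/(F(-4, -6) + 246) - 499)² = ((-201 + (89 - 1*11))/((-4 - 6) + 246) - 499)² = ((-201 + (89 - 11))/(-10 + 246) - 499)² = ((-201 + 78)/236 - 499)² = (-123*1/236 - 499)² = (-123/236 - 499)² = (-117887/236)² = 13897344769/55696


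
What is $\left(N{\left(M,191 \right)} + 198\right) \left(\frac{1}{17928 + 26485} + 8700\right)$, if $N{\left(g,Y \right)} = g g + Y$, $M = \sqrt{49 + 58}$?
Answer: $\frac{191650978096}{44413} \approx 4.3152 \cdot 10^{6}$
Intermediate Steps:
$M = \sqrt{107} \approx 10.344$
$N{\left(g,Y \right)} = Y + g^{2}$ ($N{\left(g,Y \right)} = g^{2} + Y = Y + g^{2}$)
$\left(N{\left(M,191 \right)} + 198\right) \left(\frac{1}{17928 + 26485} + 8700\right) = \left(\left(191 + \left(\sqrt{107}\right)^{2}\right) + 198\right) \left(\frac{1}{17928 + 26485} + 8700\right) = \left(\left(191 + 107\right) + 198\right) \left(\frac{1}{44413} + 8700\right) = \left(298 + 198\right) \left(\frac{1}{44413} + 8700\right) = 496 \cdot \frac{386393101}{44413} = \frac{191650978096}{44413}$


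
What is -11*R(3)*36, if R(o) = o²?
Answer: -3564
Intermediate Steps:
-11*R(3)*36 = -11*3²*36 = -11*9*36 = -99*36 = -3564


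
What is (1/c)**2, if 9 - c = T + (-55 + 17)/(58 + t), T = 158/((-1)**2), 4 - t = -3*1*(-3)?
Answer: 2809/61763881 ≈ 4.5480e-5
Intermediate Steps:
t = -5 (t = 4 - (-3*1)*(-3) = 4 - (-3)*(-3) = 4 - 1*9 = 4 - 9 = -5)
T = 158 (T = 158/1 = 158*1 = 158)
c = -7859/53 (c = 9 - (158 + (-55 + 17)/(58 - 5)) = 9 - (158 - 38/53) = 9 - 1*8336/53 = 9 - 8336/53 = -7859/53 ≈ -148.28)
(1/c)**2 = (1/(-7859/53))**2 = (-53/7859)**2 = 2809/61763881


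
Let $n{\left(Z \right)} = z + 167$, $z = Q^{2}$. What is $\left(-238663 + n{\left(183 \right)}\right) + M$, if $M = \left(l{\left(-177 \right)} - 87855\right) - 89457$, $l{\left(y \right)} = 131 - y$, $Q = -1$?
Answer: $-415499$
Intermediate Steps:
$z = 1$ ($z = \left(-1\right)^{2} = 1$)
$n{\left(Z \right)} = 168$ ($n{\left(Z \right)} = 1 + 167 = 168$)
$M = -177004$ ($M = \left(\left(131 - -177\right) - 87855\right) - 89457 = \left(\left(131 + 177\right) - 87855\right) - 89457 = \left(308 - 87855\right) - 89457 = -87547 - 89457 = -177004$)
$\left(-238663 + n{\left(183 \right)}\right) + M = \left(-238663 + 168\right) - 177004 = -238495 - 177004 = -415499$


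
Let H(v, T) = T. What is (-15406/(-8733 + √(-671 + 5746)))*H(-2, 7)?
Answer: 470892093/38130107 + 269605*√203/38130107 ≈ 12.450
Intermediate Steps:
(-15406/(-8733 + √(-671 + 5746)))*H(-2, 7) = -15406/(-8733 + √(-671 + 5746))*7 = -15406/(-8733 + √5075)*7 = -15406/(-8733 + 5*√203)*7 = -107842/(-8733 + 5*√203)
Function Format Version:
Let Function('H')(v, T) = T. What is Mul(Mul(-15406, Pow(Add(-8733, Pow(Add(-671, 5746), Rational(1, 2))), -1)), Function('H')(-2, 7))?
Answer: Add(Rational(470892093, 38130107), Mul(Rational(269605, 38130107), Pow(203, Rational(1, 2)))) ≈ 12.450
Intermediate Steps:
Mul(Mul(-15406, Pow(Add(-8733, Pow(Add(-671, 5746), Rational(1, 2))), -1)), Function('H')(-2, 7)) = Mul(Mul(-15406, Pow(Add(-8733, Pow(Add(-671, 5746), Rational(1, 2))), -1)), 7) = Mul(Mul(-15406, Pow(Add(-8733, Pow(5075, Rational(1, 2))), -1)), 7) = Mul(Mul(-15406, Pow(Add(-8733, Mul(5, Pow(203, Rational(1, 2)))), -1)), 7) = Mul(-107842, Pow(Add(-8733, Mul(5, Pow(203, Rational(1, 2)))), -1))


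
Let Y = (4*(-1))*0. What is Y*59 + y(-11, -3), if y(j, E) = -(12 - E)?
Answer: -15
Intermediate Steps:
y(j, E) = -12 + E
Y = 0 (Y = -4*0 = 0)
Y*59 + y(-11, -3) = 0*59 + (-12 - 3) = 0 - 15 = -15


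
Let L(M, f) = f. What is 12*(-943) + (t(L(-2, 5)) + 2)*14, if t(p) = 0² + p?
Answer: -11218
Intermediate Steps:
t(p) = p (t(p) = 0 + p = p)
12*(-943) + (t(L(-2, 5)) + 2)*14 = 12*(-943) + (5 + 2)*14 = -11316 + 7*14 = -11316 + 98 = -11218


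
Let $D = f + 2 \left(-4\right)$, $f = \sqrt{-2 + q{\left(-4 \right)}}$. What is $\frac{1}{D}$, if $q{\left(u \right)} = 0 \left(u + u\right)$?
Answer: $- \frac{4}{33} - \frac{i \sqrt{2}}{66} \approx -0.12121 - 0.021427 i$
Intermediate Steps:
$q{\left(u \right)} = 0$ ($q{\left(u \right)} = 0 \cdot 2 u = 0$)
$f = i \sqrt{2}$ ($f = \sqrt{-2 + 0} = \sqrt{-2} = i \sqrt{2} \approx 1.4142 i$)
$D = -8 + i \sqrt{2}$ ($D = i \sqrt{2} + 2 \left(-4\right) = i \sqrt{2} - 8 = -8 + i \sqrt{2} \approx -8.0 + 1.4142 i$)
$\frac{1}{D} = \frac{1}{-8 + i \sqrt{2}}$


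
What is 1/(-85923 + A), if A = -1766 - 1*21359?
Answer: -1/109048 ≈ -9.1703e-6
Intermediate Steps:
A = -23125 (A = -1766 - 21359 = -23125)
1/(-85923 + A) = 1/(-85923 - 23125) = 1/(-109048) = -1/109048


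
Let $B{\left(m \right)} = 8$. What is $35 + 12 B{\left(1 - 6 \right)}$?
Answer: $131$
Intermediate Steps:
$35 + 12 B{\left(1 - 6 \right)} = 35 + 12 \cdot 8 = 35 + 96 = 131$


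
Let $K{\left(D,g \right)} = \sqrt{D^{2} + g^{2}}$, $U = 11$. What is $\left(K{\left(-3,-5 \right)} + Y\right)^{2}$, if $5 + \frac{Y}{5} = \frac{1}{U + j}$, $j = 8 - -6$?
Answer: $\frac{16226}{25} - \frac{248 \sqrt{34}}{5} \approx 359.82$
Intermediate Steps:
$j = 14$ ($j = 8 + 6 = 14$)
$Y = - \frac{124}{5}$ ($Y = -25 + \frac{5}{11 + 14} = -25 + \frac{5}{25} = -25 + 5 \cdot \frac{1}{25} = -25 + \frac{1}{5} = - \frac{124}{5} \approx -24.8$)
$\left(K{\left(-3,-5 \right)} + Y\right)^{2} = \left(\sqrt{\left(-3\right)^{2} + \left(-5\right)^{2}} - \frac{124}{5}\right)^{2} = \left(\sqrt{9 + 25} - \frac{124}{5}\right)^{2} = \left(\sqrt{34} - \frac{124}{5}\right)^{2} = \left(- \frac{124}{5} + \sqrt{34}\right)^{2}$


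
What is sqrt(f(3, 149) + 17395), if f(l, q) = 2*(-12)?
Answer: sqrt(17371) ≈ 131.80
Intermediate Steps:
f(l, q) = -24
sqrt(f(3, 149) + 17395) = sqrt(-24 + 17395) = sqrt(17371)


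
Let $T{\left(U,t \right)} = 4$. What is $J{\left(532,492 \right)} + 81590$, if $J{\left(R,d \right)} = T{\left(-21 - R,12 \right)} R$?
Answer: $83718$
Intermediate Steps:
$J{\left(R,d \right)} = 4 R$
$J{\left(532,492 \right)} + 81590 = 4 \cdot 532 + 81590 = 2128 + 81590 = 83718$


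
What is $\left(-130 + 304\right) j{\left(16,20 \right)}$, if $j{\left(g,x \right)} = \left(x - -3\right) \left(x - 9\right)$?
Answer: $44022$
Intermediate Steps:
$j{\left(g,x \right)} = \left(-9 + x\right) \left(3 + x\right)$ ($j{\left(g,x \right)} = \left(x + 3\right) \left(-9 + x\right) = \left(3 + x\right) \left(-9 + x\right) = \left(-9 + x\right) \left(3 + x\right)$)
$\left(-130 + 304\right) j{\left(16,20 \right)} = \left(-130 + 304\right) \left(-27 + 20^{2} - 120\right) = 174 \left(-27 + 400 - 120\right) = 174 \cdot 253 = 44022$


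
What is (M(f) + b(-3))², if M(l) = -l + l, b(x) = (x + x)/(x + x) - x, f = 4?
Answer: 16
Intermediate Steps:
b(x) = 1 - x (b(x) = (2*x)/((2*x)) - x = (2*x)*(1/(2*x)) - x = 1 - x)
M(l) = 0
(M(f) + b(-3))² = (0 + (1 - 1*(-3)))² = (0 + (1 + 3))² = (0 + 4)² = 4² = 16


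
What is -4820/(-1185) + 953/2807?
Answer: 2931809/665259 ≈ 4.4070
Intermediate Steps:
-4820/(-1185) + 953/2807 = -4820*(-1/1185) + 953*(1/2807) = 964/237 + 953/2807 = 2931809/665259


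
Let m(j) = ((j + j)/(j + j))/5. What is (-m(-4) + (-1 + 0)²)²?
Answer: 16/25 ≈ 0.64000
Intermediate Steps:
m(j) = ⅕ (m(j) = ((2*j)/((2*j)))*(⅕) = ((2*j)*(1/(2*j)))*(⅕) = 1*(⅕) = ⅕)
(-m(-4) + (-1 + 0)²)² = (-1*⅕ + (-1 + 0)²)² = (-⅕ + (-1)²)² = (-⅕ + 1)² = (⅘)² = 16/25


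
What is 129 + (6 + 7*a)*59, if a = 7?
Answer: 3374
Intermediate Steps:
129 + (6 + 7*a)*59 = 129 + (6 + 7*7)*59 = 129 + (6 + 49)*59 = 129 + 55*59 = 129 + 3245 = 3374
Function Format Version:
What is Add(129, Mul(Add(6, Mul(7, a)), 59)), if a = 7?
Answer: 3374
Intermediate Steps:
Add(129, Mul(Add(6, Mul(7, a)), 59)) = Add(129, Mul(Add(6, Mul(7, 7)), 59)) = Add(129, Mul(Add(6, 49), 59)) = Add(129, Mul(55, 59)) = Add(129, 3245) = 3374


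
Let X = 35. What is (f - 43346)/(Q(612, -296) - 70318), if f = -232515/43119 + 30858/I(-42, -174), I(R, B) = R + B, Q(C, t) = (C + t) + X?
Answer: 2500571623/4022542764 ≈ 0.62164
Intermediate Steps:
Q(C, t) = 35 + C + t (Q(C, t) = (C + t) + 35 = 35 + C + t)
I(R, B) = B + R
f = -8523391/57492 (f = -232515/43119 + 30858/(-174 - 42) = -232515*1/43119 + 30858/(-216) = -25835/4791 + 30858*(-1/216) = -25835/4791 - 5143/36 = -8523391/57492 ≈ -148.25)
(f - 43346)/(Q(612, -296) - 70318) = (-8523391/57492 - 43346)/((35 + 612 - 296) - 70318) = -2500571623/(57492*(351 - 70318)) = -2500571623/57492/(-69967) = -2500571623/57492*(-1/69967) = 2500571623/4022542764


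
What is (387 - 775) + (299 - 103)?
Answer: -192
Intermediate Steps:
(387 - 775) + (299 - 103) = -388 + 196 = -192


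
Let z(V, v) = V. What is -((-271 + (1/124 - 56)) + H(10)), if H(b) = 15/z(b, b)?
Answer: 40361/124 ≈ 325.49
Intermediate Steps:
H(b) = 15/b
-((-271 + (1/124 - 56)) + H(10)) = -((-271 + (1/124 - 56)) + 15/10) = -((-271 + (1/124 - 56)) + 15*(⅒)) = -((-271 - 6943/124) + 3/2) = -(-40547/124 + 3/2) = -1*(-40361/124) = 40361/124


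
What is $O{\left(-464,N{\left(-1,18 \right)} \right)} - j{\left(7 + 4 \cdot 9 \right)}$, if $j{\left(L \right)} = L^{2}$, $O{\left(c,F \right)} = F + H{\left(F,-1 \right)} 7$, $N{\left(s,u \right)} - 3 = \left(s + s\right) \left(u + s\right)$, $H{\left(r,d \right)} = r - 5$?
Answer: $-2132$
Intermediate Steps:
$H{\left(r,d \right)} = -5 + r$ ($H{\left(r,d \right)} = r - 5 = -5 + r$)
$N{\left(s,u \right)} = 3 + 2 s \left(s + u\right)$ ($N{\left(s,u \right)} = 3 + \left(s + s\right) \left(u + s\right) = 3 + 2 s \left(s + u\right)$)
$O{\left(c,F \right)} = -35 + 8 F$ ($O{\left(c,F \right)} = F + \left(-5 + F\right) 7 = F + \left(-35 + 7 F\right) = -35 + 8 F$)
$O{\left(-464,N{\left(-1,18 \right)} \right)} - j{\left(7 + 4 \cdot 9 \right)} = \left(-35 + 8 \left(3 + 2 \left(-1\right)^{2} + 2 \left(-1\right) 18\right)\right) - \left(7 + 4 \cdot 9\right)^{2} = \left(-35 + 8 \left(3 + 2 \cdot 1 - 36\right)\right) - \left(7 + 36\right)^{2} = \left(-35 + 8 \left(3 + 2 - 36\right)\right) - 43^{2} = \left(-35 + 8 \left(-31\right)\right) - 1849 = \left(-35 - 248\right) - 1849 = -283 - 1849 = -2132$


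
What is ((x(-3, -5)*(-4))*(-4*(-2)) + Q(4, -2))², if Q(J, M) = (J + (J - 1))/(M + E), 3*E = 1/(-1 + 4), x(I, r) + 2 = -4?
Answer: 10246401/289 ≈ 35455.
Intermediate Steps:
x(I, r) = -6 (x(I, r) = -2 - 4 = -6)
E = ⅑ (E = 1/(3*(-1 + 4)) = (⅓)/3 = (⅓)*(⅓) = ⅑ ≈ 0.11111)
Q(J, M) = (-1 + 2*J)/(⅑ + M) (Q(J, M) = (J + (J - 1))/(M + ⅑) = (J + (-1 + J))/(⅑ + M) = (-1 + 2*J)/(⅑ + M))
((x(-3, -5)*(-4))*(-4*(-2)) + Q(4, -2))² = ((-6*(-4))*(-4*(-2)) + 9*(-1 + 2*4)/(1 + 9*(-2)))² = (24*8 + 9*(-1 + 8)/(1 - 18))² = (192 + 9*7/(-17))² = (192 + 9*(-1/17)*7)² = (192 - 63/17)² = (3201/17)² = 10246401/289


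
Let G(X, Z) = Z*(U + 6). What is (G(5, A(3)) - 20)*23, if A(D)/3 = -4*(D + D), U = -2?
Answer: -7084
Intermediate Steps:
A(D) = -24*D (A(D) = 3*(-4*(D + D)) = 3*(-8*D) = -24*D)
G(X, Z) = 4*Z (G(X, Z) = Z*(-2 + 6) = Z*4 = 4*Z)
(G(5, A(3)) - 20)*23 = (4*(-24*3) - 20)*23 = (4*(-72) - 20)*23 = (-288 - 20)*23 = -308*23 = -7084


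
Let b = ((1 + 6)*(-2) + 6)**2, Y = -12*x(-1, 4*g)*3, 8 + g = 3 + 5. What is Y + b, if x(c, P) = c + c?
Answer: 136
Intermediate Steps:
g = 0 (g = -8 + (3 + 5) = -8 + 8 = 0)
x(c, P) = 2*c
Y = 72 (Y = -24*(-1)*3 = -12*(-2)*3 = 24*3 = 72)
b = 64 (b = (7*(-2) + 6)**2 = (-14 + 6)**2 = (-8)**2 = 64)
Y + b = 72 + 64 = 136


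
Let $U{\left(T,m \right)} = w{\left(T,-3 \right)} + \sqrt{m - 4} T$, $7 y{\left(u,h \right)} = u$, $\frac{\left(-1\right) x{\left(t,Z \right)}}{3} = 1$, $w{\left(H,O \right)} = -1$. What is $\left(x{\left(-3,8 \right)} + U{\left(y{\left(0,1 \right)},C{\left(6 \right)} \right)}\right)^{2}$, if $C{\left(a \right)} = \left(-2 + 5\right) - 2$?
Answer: $16$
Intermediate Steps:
$C{\left(a \right)} = 1$ ($C{\left(a \right)} = 3 - 2 = 1$)
$x{\left(t,Z \right)} = -3$ ($x{\left(t,Z \right)} = \left(-3\right) 1 = -3$)
$y{\left(u,h \right)} = \frac{u}{7}$
$U{\left(T,m \right)} = -1 + T \sqrt{-4 + m}$ ($U{\left(T,m \right)} = -1 + \sqrt{m - 4} T = -1 + \sqrt{-4 + m} T = -1 + T \sqrt{-4 + m}$)
$\left(x{\left(-3,8 \right)} + U{\left(y{\left(0,1 \right)},C{\left(6 \right)} \right)}\right)^{2} = \left(-3 - \left(1 - \frac{1}{7} \cdot 0 \sqrt{-4 + 1}\right)\right)^{2} = \left(-3 - \left(1 + 0 \sqrt{-3}\right)\right)^{2} = \left(-3 - \left(1 + 0 i \sqrt{3}\right)\right)^{2} = \left(-3 + \left(-1 + 0\right)\right)^{2} = \left(-3 - 1\right)^{2} = \left(-4\right)^{2} = 16$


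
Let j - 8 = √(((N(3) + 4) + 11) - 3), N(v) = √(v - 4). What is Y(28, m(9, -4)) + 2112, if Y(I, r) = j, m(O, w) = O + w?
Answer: 2120 + √(12 + I) ≈ 2123.5 + 0.14421*I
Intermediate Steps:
N(v) = √(-4 + v)
j = 8 + √(12 + I) (j = 8 + √(((√(-4 + 3) + 4) + 11) - 3) = 8 + √(((√(-1) + 4) + 11) - 3) = 8 + √(((I + 4) + 11) - 3) = 8 + √(((4 + I) + 11) - 3) = 8 + √((15 + I) - 3) = 8 + √(12 + I) ≈ 11.467 + 0.14421*I)
Y(I, r) = 8 + √(12 + I)
Y(28, m(9, -4)) + 2112 = (8 + √(12 + I)) + 2112 = 2120 + √(12 + I)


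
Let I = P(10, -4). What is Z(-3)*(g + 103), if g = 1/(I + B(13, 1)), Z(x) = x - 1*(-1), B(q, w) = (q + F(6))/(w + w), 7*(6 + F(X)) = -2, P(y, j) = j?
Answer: -1826/9 ≈ -202.89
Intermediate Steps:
F(X) = -44/7 (F(X) = -6 + (⅐)*(-2) = -6 - 2/7 = -44/7)
B(q, w) = (-44/7 + q)/(2*w) (B(q, w) = (q - 44/7)/(w + w) = (-44/7 + q)/((2*w)) = (-44/7 + q)*(1/(2*w)) = (-44/7 + q)/(2*w))
I = -4
Z(x) = 1 + x (Z(x) = x + 1 = 1 + x)
g = -14/9 (g = 1/(-4 + (1/14)*(-44 + 7*13)/1) = 1/(-4 + (1/14)*1*(-44 + 91)) = 1/(-4 + (1/14)*1*47) = 1/(-4 + 47/14) = 1/(-9/14) = -14/9 ≈ -1.5556)
Z(-3)*(g + 103) = (1 - 3)*(-14/9 + 103) = -2*913/9 = -1826/9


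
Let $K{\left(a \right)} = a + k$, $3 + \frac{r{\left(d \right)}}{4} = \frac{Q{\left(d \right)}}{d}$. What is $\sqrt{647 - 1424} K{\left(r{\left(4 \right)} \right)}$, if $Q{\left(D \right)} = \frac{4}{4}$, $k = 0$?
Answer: $- 11 i \sqrt{777} \approx - 306.62 i$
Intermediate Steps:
$Q{\left(D \right)} = 1$ ($Q{\left(D \right)} = 4 \cdot \frac{1}{4} = 1$)
$r{\left(d \right)} = -12 + \frac{4}{d}$ ($r{\left(d \right)} = -12 + 4 \cdot 1 \frac{1}{d} = -12 + \frac{4}{d}$)
$K{\left(a \right)} = a$ ($K{\left(a \right)} = a + 0 = a$)
$\sqrt{647 - 1424} K{\left(r{\left(4 \right)} \right)} = \sqrt{647 - 1424} \left(-12 + \frac{4}{4}\right) = \sqrt{-777} \left(-12 + 4 \cdot \frac{1}{4}\right) = i \sqrt{777} \left(-12 + 1\right) = i \sqrt{777} \left(-11\right) = - 11 i \sqrt{777}$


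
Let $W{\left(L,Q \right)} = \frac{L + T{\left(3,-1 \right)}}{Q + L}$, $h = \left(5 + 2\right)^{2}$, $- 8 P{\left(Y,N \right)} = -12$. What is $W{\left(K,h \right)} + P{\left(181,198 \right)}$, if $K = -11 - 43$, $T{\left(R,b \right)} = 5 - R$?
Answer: $\frac{119}{10} \approx 11.9$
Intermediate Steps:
$P{\left(Y,N \right)} = \frac{3}{2}$ ($P{\left(Y,N \right)} = \left(- \frac{1}{8}\right) \left(-12\right) = \frac{3}{2}$)
$h = 49$ ($h = 7^{2} = 49$)
$K = -54$
$W{\left(L,Q \right)} = \frac{2 + L}{L + Q}$ ($W{\left(L,Q \right)} = \frac{L + \left(5 - 3\right)}{Q + L} = \frac{L + \left(5 - 3\right)}{L + Q} = \frac{L + 2}{L + Q} = \frac{2 + L}{L + Q}$)
$W{\left(K,h \right)} + P{\left(181,198 \right)} = \frac{2 - 54}{-54 + 49} + \frac{3}{2} = \frac{1}{-5} \left(-52\right) + \frac{3}{2} = \left(- \frac{1}{5}\right) \left(-52\right) + \frac{3}{2} = \frac{52}{5} + \frac{3}{2} = \frac{119}{10}$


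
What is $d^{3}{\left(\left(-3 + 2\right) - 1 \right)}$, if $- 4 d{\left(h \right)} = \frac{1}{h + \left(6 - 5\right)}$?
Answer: $\frac{1}{64} \approx 0.015625$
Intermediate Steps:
$d{\left(h \right)} = - \frac{1}{4 \left(1 + h\right)}$ ($d{\left(h \right)} = - \frac{1}{4 \left(h + \left(6 - 5\right)\right)} = - \frac{1}{4 \left(h + 1\right)} = - \frac{1}{4 \left(1 + h\right)}$)
$d^{3}{\left(\left(-3 + 2\right) - 1 \right)} = \left(- \frac{1}{4 + 4 \left(\left(-3 + 2\right) - 1\right)}\right)^{3} = \left(- \frac{1}{4 + 4 \left(-1 - 1\right)}\right)^{3} = \left(- \frac{1}{4 + 4 \left(-2\right)}\right)^{3} = \left(- \frac{1}{4 - 8}\right)^{3} = \left(- \frac{1}{-4}\right)^{3} = \left(\left(-1\right) \left(- \frac{1}{4}\right)\right)^{3} = \left(\frac{1}{4}\right)^{3} = \frac{1}{64}$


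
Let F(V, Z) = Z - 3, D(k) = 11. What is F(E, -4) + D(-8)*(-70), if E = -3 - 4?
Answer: -777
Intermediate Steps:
E = -7
F(V, Z) = -3 + Z
F(E, -4) + D(-8)*(-70) = (-3 - 4) + 11*(-70) = -7 - 770 = -777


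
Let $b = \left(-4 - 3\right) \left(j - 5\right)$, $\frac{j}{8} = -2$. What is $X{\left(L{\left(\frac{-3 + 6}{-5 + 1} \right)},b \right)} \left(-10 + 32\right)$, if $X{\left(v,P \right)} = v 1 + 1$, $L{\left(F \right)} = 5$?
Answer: $132$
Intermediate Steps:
$j = -16$ ($j = 8 \left(-2\right) = -16$)
$b = 147$ ($b = \left(-4 - 3\right) \left(-16 - 5\right) = \left(-7\right) \left(-21\right) = 147$)
$X{\left(v,P \right)} = 1 + v$ ($X{\left(v,P \right)} = v + 1 = 1 + v$)
$X{\left(L{\left(\frac{-3 + 6}{-5 + 1} \right)},b \right)} \left(-10 + 32\right) = \left(1 + 5\right) \left(-10 + 32\right) = 6 \cdot 22 = 132$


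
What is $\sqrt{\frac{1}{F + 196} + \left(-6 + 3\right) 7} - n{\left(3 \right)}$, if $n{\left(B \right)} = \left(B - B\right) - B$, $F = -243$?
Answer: $3 + \frac{2 i \sqrt{11609}}{47} \approx 3.0 + 4.5849 i$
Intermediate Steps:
$n{\left(B \right)} = - B$ ($n{\left(B \right)} = 0 - B = - B$)
$\sqrt{\frac{1}{F + 196} + \left(-6 + 3\right) 7} - n{\left(3 \right)} = \sqrt{\frac{1}{-243 + 196} + \left(-6 + 3\right) 7} - \left(-1\right) 3 = \sqrt{\frac{1}{-47} - 21} - -3 = \sqrt{- \frac{1}{47} - 21} + 3 = \sqrt{- \frac{988}{47}} + 3 = \frac{2 i \sqrt{11609}}{47} + 3 = 3 + \frac{2 i \sqrt{11609}}{47}$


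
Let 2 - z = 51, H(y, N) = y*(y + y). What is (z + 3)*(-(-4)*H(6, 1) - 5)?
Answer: -13018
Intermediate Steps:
H(y, N) = 2*y**2 (H(y, N) = y*(2*y) = 2*y**2)
z = -49 (z = 2 - 1*51 = 2 - 51 = -49)
(z + 3)*(-(-4)*H(6, 1) - 5) = (-49 + 3)*(-(-4)*2*6**2 - 5) = -46*(-(-4)*2*36 - 5) = -46*(-(-4)*72 - 5) = -46*(-2*(-144) - 5) = -46*(288 - 5) = -46*283 = -13018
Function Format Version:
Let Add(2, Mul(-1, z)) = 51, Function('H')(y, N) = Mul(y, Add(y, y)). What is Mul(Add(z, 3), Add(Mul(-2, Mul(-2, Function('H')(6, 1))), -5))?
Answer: -13018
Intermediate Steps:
Function('H')(y, N) = Mul(2, Pow(y, 2)) (Function('H')(y, N) = Mul(y, Mul(2, y)) = Mul(2, Pow(y, 2)))
z = -49 (z = Add(2, Mul(-1, 51)) = Add(2, -51) = -49)
Mul(Add(z, 3), Add(Mul(-2, Mul(-2, Function('H')(6, 1))), -5)) = Mul(Add(-49, 3), Add(Mul(-2, Mul(-2, Mul(2, Pow(6, 2)))), -5)) = Mul(-46, Add(Mul(-2, Mul(-2, Mul(2, 36))), -5)) = Mul(-46, Add(Mul(-2, Mul(-2, 72)), -5)) = Mul(-46, Add(Mul(-2, -144), -5)) = Mul(-46, Add(288, -5)) = Mul(-46, 283) = -13018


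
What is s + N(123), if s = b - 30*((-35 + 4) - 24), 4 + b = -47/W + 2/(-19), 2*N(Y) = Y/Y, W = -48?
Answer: 1502405/912 ≈ 1647.4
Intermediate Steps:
N(Y) = ½ (N(Y) = (Y/Y)/2 = (½)*1 = ½)
b = -2851/912 (b = -4 + (-47/(-48) + 2/(-19)) = -4 + (-47*(-1/48) + 2*(-1/19)) = -4 + (47/48 - 2/19) = -4 + 797/912 = -2851/912 ≈ -3.1261)
s = 1501949/912 (s = -2851/912 - 30*((-35 + 4) - 24) = -2851/912 - 30*(-31 - 24) = -2851/912 - 30*(-55) = -2851/912 + 1650 = 1501949/912 ≈ 1646.9)
s + N(123) = 1501949/912 + ½ = 1502405/912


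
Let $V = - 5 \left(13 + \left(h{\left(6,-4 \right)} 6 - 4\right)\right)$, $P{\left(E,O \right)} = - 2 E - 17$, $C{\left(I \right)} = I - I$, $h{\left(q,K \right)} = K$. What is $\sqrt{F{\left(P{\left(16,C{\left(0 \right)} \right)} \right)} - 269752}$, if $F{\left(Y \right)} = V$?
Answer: $i \sqrt{269677} \approx 519.3 i$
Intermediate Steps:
$C{\left(I \right)} = 0$
$P{\left(E,O \right)} = -17 - 2 E$
$V = 75$ ($V = - 5 \left(13 - 28\right) = \left(-5\right) \left(-15\right) = 75$)
$F{\left(Y \right)} = 75$
$\sqrt{F{\left(P{\left(16,C{\left(0 \right)} \right)} \right)} - 269752} = \sqrt{75 - 269752} = \sqrt{-269677} = i \sqrt{269677}$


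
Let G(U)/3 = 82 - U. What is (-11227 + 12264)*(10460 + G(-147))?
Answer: 11559439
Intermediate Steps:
G(U) = 246 - 3*U (G(U) = 3*(82 - U) = 246 - 3*U)
(-11227 + 12264)*(10460 + G(-147)) = (-11227 + 12264)*(10460 + (246 - 3*(-147))) = 1037*(10460 + (246 + 441)) = 1037*(10460 + 687) = 1037*11147 = 11559439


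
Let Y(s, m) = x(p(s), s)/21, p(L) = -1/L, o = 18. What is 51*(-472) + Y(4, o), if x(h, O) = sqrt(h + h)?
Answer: -24072 + I*sqrt(2)/42 ≈ -24072.0 + 0.033672*I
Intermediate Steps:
x(h, O) = sqrt(2)*sqrt(h) (x(h, O) = sqrt(2*h) = sqrt(2)*sqrt(h))
Y(s, m) = sqrt(2)*sqrt(-1/s)/21 (Y(s, m) = (sqrt(2)*sqrt(-1/s))/21 = (sqrt(2)*sqrt(-1/s))*(1/21) = sqrt(2)*sqrt(-1/s)/21)
51*(-472) + Y(4, o) = 51*(-472) + sqrt(2)*sqrt(-1/4)/21 = -24072 + sqrt(2)*sqrt(-1*1/4)/21 = -24072 + sqrt(2)*sqrt(-1/4)/21 = -24072 + sqrt(2)*(I/2)/21 = -24072 + I*sqrt(2)/42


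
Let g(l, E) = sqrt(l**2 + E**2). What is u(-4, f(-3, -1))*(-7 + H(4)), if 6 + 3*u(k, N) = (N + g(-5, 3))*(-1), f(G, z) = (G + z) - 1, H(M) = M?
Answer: 1 + sqrt(34) ≈ 6.8309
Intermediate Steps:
g(l, E) = sqrt(E**2 + l**2)
f(G, z) = -1 + G + z
u(k, N) = -2 - N/3 - sqrt(34)/3 (u(k, N) = -2 + ((N + sqrt(3**2 + (-5)**2))*(-1))/3 = -2 + ((N + sqrt(9 + 25))*(-1))/3 = -2 + ((N + sqrt(34))*(-1))/3 = -2 + (-N - sqrt(34))/3 = -2 + (-N/3 - sqrt(34)/3) = -2 - N/3 - sqrt(34)/3)
u(-4, f(-3, -1))*(-7 + H(4)) = (-2 - (-1 - 3 - 1)/3 - sqrt(34)/3)*(-7 + 4) = (-2 - 1/3*(-5) - sqrt(34)/3)*(-3) = (-2 + 5/3 - sqrt(34)/3)*(-3) = (-1/3 - sqrt(34)/3)*(-3) = 1 + sqrt(34)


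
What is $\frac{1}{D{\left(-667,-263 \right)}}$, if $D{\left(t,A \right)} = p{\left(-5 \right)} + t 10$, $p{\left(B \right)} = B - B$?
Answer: $- \frac{1}{6670} \approx -0.00014993$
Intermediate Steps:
$p{\left(B \right)} = 0$
$D{\left(t,A \right)} = 10 t$ ($D{\left(t,A \right)} = 0 + t 10 = 0 + 10 t = 10 t$)
$\frac{1}{D{\left(-667,-263 \right)}} = \frac{1}{10 \left(-667\right)} = \frac{1}{-6670} = - \frac{1}{6670}$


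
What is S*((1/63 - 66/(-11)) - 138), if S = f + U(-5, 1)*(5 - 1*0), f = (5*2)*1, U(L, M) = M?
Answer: -41575/21 ≈ -1979.8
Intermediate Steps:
f = 10 (f = 10*1 = 10)
S = 15 (S = 10 + 1*(5 - 1*0) = 10 + 1*(5 + 0) = 10 + 1*5 = 10 + 5 = 15)
S*((1/63 - 66/(-11)) - 138) = 15*((1/63 - 66/(-11)) - 138) = 15*((1*(1/63) - 66*(-1/11)) - 138) = 15*((1/63 + 6) - 138) = 15*(379/63 - 138) = 15*(-8315/63) = -41575/21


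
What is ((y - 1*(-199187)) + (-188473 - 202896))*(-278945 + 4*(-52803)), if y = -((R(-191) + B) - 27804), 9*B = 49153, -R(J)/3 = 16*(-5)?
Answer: 750290672255/9 ≈ 8.3366e+10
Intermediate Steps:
R(J) = 240 (R(J) = -48*(-5) = -3*(-80) = 240)
B = 49153/9 (B = (1/9)*49153 = 49153/9 ≈ 5461.4)
y = 198923/9 (y = -((240 + 49153/9) - 27804) = -(51313/9 - 27804) = -1*(-198923/9) = 198923/9 ≈ 22103.)
((y - 1*(-199187)) + (-188473 - 202896))*(-278945 + 4*(-52803)) = ((198923/9 - 1*(-199187)) + (-188473 - 202896))*(-278945 + 4*(-52803)) = ((198923/9 + 199187) - 391369)*(-278945 - 211212) = (1991606/9 - 391369)*(-490157) = -1530715/9*(-490157) = 750290672255/9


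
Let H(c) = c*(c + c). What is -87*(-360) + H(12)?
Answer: 31608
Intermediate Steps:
H(c) = 2*c² (H(c) = c*(2*c) = 2*c²)
-87*(-360) + H(12) = -87*(-360) + 2*12² = 31320 + 2*144 = 31320 + 288 = 31608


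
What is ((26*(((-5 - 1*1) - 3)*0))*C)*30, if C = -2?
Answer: 0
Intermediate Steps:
((26*(((-5 - 1*1) - 3)*0))*C)*30 = ((26*(((-5 - 1*1) - 3)*0))*(-2))*30 = ((26*(((-5 - 1) - 3)*0))*(-2))*30 = ((26*((-6 - 3)*0))*(-2))*30 = ((26*(-9*0))*(-2))*30 = ((26*0)*(-2))*30 = (0*(-2))*30 = 0*30 = 0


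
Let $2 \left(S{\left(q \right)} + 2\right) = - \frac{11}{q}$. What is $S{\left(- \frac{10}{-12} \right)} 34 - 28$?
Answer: $- \frac{1602}{5} \approx -320.4$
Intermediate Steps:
$S{\left(q \right)} = -2 - \frac{11}{2 q}$ ($S{\left(q \right)} = -2 + \frac{\left(-11\right) \frac{1}{q}}{2} = -2 - \frac{11}{2 q}$)
$S{\left(- \frac{10}{-12} \right)} 34 - 28 = \left(-2 - \frac{11}{2 \left(- \frac{10}{-12}\right)}\right) 34 - 28 = \left(-2 - \frac{11}{2 \left(\left(-10\right) \left(- \frac{1}{12}\right)\right)}\right) 34 - 28 = \left(-2 - \frac{11}{2 \cdot \frac{5}{6}}\right) 34 - 28 = \left(-2 - \frac{33}{5}\right) 34 - 28 = \left(- \frac{43}{5}\right) 34 - 28 = - \frac{1462}{5} - 28 = - \frac{1602}{5}$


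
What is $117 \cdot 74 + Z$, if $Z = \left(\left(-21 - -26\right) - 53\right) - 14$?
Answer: $8596$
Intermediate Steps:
$Z = -62$ ($Z = \left(\left(-21 + 26\right) - 53\right) - 14 = \left(5 - 53\right) - 14 = -48 - 14 = -62$)
$117 \cdot 74 + Z = 117 \cdot 74 - 62 = 8658 - 62 = 8596$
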